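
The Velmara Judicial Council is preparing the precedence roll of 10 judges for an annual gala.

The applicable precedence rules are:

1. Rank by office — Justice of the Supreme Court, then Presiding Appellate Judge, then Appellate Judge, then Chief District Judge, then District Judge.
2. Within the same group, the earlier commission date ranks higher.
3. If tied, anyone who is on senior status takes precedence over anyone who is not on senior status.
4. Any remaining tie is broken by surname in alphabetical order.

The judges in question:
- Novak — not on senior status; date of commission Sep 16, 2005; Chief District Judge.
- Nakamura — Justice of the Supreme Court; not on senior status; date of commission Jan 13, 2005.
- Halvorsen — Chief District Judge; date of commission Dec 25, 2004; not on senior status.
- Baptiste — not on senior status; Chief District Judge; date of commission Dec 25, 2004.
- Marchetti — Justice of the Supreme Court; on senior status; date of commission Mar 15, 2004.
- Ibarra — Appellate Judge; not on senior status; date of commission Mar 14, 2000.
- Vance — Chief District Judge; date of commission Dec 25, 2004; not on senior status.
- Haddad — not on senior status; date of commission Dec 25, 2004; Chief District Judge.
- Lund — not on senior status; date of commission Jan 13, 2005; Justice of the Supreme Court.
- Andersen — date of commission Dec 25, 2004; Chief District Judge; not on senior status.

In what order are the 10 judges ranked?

Marchetti, Lund, Nakamura, Ibarra, Andersen, Baptiste, Haddad, Halvorsen, Vance, Novak

By office: Marchetti, Lund and Nakamura (Justice of the Supreme Court); then Ibarra (Appellate Judge); then Andersen, Baptiste, Haddad, Halvorsen, Vance and Novak (Chief District Judge).
Among Marchetti, Lund and Nakamura, by date of commission (earlier first): Marchetti (Mar 15, 2004) before Lund and Nakamura (Jan 13, 2005).
Lund and Nakamura are each not on senior status, so the next rule applies.
Among Lund and Nakamura, alphabetically by surname: Lund before Nakamura.
Among Andersen, Baptiste, Haddad, Halvorsen, Vance and Novak, by date of commission (earlier first): Andersen, Baptiste, Haddad, Halvorsen and Vance (Dec 25, 2004) before Novak (Sep 16, 2005).
Andersen, Baptiste, Haddad, Halvorsen and Vance are each not on senior status, so the next rule applies.
Among Andersen, Baptiste, Haddad, Halvorsen and Vance, alphabetically by surname: Andersen before Baptiste before Haddad before Halvorsen before Vance.
Full order: Marchetti, Lund, Nakamura, Ibarra, Andersen, Baptiste, Haddad, Halvorsen, Vance, Novak.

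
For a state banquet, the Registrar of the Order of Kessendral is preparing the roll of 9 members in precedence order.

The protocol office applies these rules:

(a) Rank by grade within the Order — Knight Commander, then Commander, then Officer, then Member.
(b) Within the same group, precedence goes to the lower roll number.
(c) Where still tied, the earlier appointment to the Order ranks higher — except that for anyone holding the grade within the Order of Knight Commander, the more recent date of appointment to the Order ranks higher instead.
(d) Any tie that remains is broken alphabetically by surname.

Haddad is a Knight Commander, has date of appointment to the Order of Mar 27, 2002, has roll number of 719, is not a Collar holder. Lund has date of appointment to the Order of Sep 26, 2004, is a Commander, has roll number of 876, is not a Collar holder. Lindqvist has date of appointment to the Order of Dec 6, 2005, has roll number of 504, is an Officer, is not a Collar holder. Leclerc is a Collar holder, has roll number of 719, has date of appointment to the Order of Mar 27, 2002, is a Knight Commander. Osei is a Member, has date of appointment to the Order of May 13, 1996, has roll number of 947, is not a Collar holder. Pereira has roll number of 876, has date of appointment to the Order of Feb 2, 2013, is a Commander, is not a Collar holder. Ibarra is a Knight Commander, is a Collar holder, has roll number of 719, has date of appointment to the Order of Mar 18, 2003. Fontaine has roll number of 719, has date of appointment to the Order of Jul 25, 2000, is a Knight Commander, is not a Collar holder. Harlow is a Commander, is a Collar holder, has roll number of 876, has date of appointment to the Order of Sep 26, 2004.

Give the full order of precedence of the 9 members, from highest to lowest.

By grade within the Order: Ibarra, Haddad, Leclerc and Fontaine (Knight Commander); then Harlow, Lund and Pereira (Commander); then Lindqvist (Officer); then Osei (Member).
Ibarra, Haddad, Leclerc and Fontaine all have roll number 719, so the next rule applies.
Among Ibarra, Haddad, Leclerc and Fontaine, by date of appointment to the Order (later first) (reversed rule for this group): Ibarra (Mar 18, 2003) before Haddad and Leclerc (Mar 27, 2002) before Fontaine (Jul 25, 2000).
Among Haddad and Leclerc, alphabetically by surname: Haddad before Leclerc.
Harlow, Lund and Pereira all have roll number 876, so the next rule applies.
Among Harlow, Lund and Pereira, by date of appointment to the Order (earlier first): Harlow and Lund (Sep 26, 2004) before Pereira (Feb 2, 2013).
Among Harlow and Lund, alphabetically by surname: Harlow before Lund.
Full order: Ibarra, Haddad, Leclerc, Fontaine, Harlow, Lund, Pereira, Lindqvist, Osei.

Ibarra, Haddad, Leclerc, Fontaine, Harlow, Lund, Pereira, Lindqvist, Osei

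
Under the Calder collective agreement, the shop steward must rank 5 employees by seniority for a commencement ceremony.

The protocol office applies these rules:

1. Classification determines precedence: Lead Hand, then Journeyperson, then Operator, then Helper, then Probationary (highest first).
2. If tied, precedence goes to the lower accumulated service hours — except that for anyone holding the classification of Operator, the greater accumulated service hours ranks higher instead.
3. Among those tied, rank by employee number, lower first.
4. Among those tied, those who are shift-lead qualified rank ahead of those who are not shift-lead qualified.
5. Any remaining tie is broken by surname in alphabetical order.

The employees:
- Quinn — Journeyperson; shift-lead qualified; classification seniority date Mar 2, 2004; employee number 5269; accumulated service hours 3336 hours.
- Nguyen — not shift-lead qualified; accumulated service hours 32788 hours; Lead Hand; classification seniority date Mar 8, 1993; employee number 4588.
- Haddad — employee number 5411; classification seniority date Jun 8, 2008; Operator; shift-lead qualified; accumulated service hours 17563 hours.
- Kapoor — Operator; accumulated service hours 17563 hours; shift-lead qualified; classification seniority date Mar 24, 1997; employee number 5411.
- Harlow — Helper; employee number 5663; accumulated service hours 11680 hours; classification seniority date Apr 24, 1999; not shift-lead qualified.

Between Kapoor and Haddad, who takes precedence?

By classification: Nguyen (Lead Hand); then Quinn (Journeyperson); then Haddad and Kapoor (Operator); then Harlow (Helper).
Haddad and Kapoor both have accumulated service hours 17563 hours, so the next rule applies.
Haddad and Kapoor both have employee number 5411, so the next rule applies.
Haddad and Kapoor are each shift-lead qualified, so the next rule applies.
Among Haddad and Kapoor, alphabetically by surname: Haddad before Kapoor.
So Haddad takes precedence.

Haddad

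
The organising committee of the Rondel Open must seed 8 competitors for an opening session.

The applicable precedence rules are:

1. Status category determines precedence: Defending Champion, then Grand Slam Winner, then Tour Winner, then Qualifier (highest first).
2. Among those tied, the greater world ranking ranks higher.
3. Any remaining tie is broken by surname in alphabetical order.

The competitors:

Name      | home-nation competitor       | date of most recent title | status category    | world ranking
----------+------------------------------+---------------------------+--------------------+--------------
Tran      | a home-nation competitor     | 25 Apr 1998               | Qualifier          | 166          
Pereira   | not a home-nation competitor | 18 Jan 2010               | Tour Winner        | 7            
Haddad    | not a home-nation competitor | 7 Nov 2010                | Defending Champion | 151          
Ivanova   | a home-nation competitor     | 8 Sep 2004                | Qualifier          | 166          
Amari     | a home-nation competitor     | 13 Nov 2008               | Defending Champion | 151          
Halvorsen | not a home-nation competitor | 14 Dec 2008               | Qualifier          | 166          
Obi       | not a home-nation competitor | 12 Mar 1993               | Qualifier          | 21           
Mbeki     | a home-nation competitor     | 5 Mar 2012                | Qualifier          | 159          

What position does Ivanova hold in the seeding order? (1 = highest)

5

By status category: Amari and Haddad (Defending Champion); then Pereira (Tour Winner); then Halvorsen, Ivanova, Tran, Mbeki and Obi (Qualifier).
Amari and Haddad both have world ranking 151, so the next rule applies.
Among Amari and Haddad, alphabetically by surname: Amari before Haddad.
Among Halvorsen, Ivanova, Tran, Mbeki and Obi, by world ranking (higher first): Halvorsen, Ivanova and Tran (166) before Mbeki (159) before Obi (21).
Among Halvorsen, Ivanova and Tran, alphabetically by surname: Halvorsen before Ivanova before Tran.
Order: Amari, Haddad, Pereira, Halvorsen, Ivanova, Tran, Mbeki, Obi. So position 5.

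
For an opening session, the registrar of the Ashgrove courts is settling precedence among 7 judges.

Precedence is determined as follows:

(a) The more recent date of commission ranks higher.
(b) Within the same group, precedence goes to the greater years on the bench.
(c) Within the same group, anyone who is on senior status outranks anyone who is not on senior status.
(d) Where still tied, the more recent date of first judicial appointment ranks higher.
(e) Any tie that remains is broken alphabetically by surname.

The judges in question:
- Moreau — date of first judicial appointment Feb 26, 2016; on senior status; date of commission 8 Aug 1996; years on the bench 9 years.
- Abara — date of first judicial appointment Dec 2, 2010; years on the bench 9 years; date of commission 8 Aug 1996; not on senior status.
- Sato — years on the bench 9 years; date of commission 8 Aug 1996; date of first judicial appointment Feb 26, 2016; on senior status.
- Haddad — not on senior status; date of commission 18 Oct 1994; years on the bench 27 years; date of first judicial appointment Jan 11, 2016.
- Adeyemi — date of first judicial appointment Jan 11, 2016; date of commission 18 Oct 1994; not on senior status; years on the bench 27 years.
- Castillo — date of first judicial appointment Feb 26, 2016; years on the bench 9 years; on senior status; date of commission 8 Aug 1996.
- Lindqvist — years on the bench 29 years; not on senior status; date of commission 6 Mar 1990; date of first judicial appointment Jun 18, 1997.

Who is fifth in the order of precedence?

By date of commission (later first): Castillo, Moreau, Sato and Abara (each 8 Aug 1996); then Adeyemi and Haddad (both 18 Oct 1994); then Lindqvist (6 Mar 1990).
Castillo, Moreau, Sato and Abara all have years on the bench 9 years, so the next rule applies.
Among Castillo, Moreau, Sato and Abara, on senior status before not on senior status: Castillo, Moreau and Sato (on senior status) before Abara (not on senior status).
Castillo, Moreau and Sato all have date of first judicial appointment Feb 26, 2016, so the next rule applies.
Among Castillo, Moreau and Sato, alphabetically by surname: Castillo before Moreau before Sato.
Adeyemi and Haddad both have years on the bench 27 years, so the next rule applies.
Adeyemi and Haddad are each not on senior status, so the next rule applies.
Adeyemi and Haddad both have date of first judicial appointment Jan 11, 2016, so the next rule applies.
Among Adeyemi and Haddad, alphabetically by surname: Adeyemi before Haddad.
Order: Castillo, Moreau, Sato, Abara, Adeyemi, Haddad, Lindqvist.

Adeyemi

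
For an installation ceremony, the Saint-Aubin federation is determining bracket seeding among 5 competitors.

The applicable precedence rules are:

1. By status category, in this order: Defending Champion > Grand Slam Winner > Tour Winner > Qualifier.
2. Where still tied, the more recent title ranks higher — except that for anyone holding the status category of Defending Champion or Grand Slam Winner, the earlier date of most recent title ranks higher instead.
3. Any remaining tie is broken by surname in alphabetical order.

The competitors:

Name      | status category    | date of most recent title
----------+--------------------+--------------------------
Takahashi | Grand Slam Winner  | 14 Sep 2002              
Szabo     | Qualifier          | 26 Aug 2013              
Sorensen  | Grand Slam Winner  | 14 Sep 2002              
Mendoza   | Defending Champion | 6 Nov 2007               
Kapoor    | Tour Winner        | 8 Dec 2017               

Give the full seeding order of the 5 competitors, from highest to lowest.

Mendoza, Sorensen, Takahashi, Kapoor, Szabo

By status category: Mendoza (Defending Champion); then Sorensen and Takahashi (Grand Slam Winner); then Kapoor (Tour Winner); then Szabo (Qualifier).
Sorensen and Takahashi both have date of most recent title 14 Sep 2002, so the next rule applies.
Among Sorensen and Takahashi, alphabetically by surname: Sorensen before Takahashi.
Full order: Mendoza, Sorensen, Takahashi, Kapoor, Szabo.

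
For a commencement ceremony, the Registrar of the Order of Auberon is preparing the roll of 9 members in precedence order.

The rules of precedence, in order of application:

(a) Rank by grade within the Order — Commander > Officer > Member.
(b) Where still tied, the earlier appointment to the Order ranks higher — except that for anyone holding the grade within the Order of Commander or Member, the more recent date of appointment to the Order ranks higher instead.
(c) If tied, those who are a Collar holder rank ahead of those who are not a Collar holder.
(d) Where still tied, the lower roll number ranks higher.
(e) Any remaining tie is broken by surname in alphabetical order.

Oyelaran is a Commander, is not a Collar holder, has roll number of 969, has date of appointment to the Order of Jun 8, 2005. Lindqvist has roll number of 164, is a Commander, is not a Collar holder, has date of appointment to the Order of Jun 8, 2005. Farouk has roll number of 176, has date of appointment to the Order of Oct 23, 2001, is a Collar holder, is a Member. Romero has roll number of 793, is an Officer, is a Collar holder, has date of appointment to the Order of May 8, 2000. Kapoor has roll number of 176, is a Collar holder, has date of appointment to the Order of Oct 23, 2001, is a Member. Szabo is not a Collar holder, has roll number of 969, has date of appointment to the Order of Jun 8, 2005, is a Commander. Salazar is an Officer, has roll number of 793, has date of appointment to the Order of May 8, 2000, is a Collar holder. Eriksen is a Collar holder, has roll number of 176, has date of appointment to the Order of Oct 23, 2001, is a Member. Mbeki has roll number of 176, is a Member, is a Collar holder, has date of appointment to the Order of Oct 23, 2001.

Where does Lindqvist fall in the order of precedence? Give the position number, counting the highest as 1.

By grade within the Order: Lindqvist, Oyelaran and Szabo (Commander); then Romero and Salazar (Officer); then Eriksen, Farouk, Kapoor and Mbeki (Member).
Lindqvist, Oyelaran and Szabo all have date of appointment to the Order Jun 8, 2005, so the next rule applies.
Lindqvist, Oyelaran and Szabo are each not a Collar holder, so the next rule applies.
Among Lindqvist, Oyelaran and Szabo, by roll number (lower first): Lindqvist (164) before Oyelaran and Szabo (969).
Among Oyelaran and Szabo, alphabetically by surname: Oyelaran before Szabo.
Romero and Salazar both have date of appointment to the Order May 8, 2000, so the next rule applies.
Romero and Salazar are each a Collar holder, so the next rule applies.
Romero and Salazar both have roll number 793, so the next rule applies.
Among Romero and Salazar, alphabetically by surname: Romero before Salazar.
Eriksen, Farouk, Kapoor and Mbeki all have date of appointment to the Order Oct 23, 2001, so the next rule applies.
Eriksen, Farouk, Kapoor and Mbeki are each a Collar holder, so the next rule applies.
Eriksen, Farouk, Kapoor and Mbeki all have roll number 176, so the next rule applies.
Among Eriksen, Farouk, Kapoor and Mbeki, alphabetically by surname: Eriksen before Farouk before Kapoor before Mbeki.
Order: Lindqvist, Oyelaran, Szabo, Romero, Salazar, Eriksen, Farouk, Kapoor, Mbeki. So position 1.

1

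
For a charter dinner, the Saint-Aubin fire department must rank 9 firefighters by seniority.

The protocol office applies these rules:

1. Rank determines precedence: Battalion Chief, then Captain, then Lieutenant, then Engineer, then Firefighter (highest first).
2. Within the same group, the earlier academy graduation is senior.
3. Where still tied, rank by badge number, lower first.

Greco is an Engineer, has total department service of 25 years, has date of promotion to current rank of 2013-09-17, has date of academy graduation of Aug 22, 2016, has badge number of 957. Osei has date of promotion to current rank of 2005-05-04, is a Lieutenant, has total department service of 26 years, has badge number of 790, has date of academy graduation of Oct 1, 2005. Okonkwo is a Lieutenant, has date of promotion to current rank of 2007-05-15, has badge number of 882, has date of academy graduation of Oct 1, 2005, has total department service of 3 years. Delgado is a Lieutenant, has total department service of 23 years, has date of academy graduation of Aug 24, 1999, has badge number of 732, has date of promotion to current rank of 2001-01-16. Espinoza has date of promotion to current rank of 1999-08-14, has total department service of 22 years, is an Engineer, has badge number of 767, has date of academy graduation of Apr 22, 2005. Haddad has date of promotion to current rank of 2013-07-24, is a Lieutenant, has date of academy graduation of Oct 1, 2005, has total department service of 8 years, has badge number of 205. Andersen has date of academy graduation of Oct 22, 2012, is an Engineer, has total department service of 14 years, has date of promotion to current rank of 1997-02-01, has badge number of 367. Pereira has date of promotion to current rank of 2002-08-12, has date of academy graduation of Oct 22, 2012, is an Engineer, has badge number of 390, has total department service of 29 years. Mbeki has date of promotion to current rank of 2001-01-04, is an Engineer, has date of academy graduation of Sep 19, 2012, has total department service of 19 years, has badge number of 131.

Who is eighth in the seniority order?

By rank: Delgado, Haddad, Osei and Okonkwo (Lieutenant); then Espinoza, Mbeki, Andersen, Pereira and Greco (Engineer).
Among Delgado, Haddad, Osei and Okonkwo, by date of academy graduation (earlier first): Delgado (Aug 24, 1999) before Haddad, Osei and Okonkwo (Oct 1, 2005).
Among Haddad, Osei and Okonkwo, by badge number (lower first): Haddad (205) before Osei (790) before Okonkwo (882).
Among Espinoza, Mbeki, Andersen, Pereira and Greco, by date of academy graduation (earlier first): Espinoza (Apr 22, 2005) before Mbeki (Sep 19, 2012) before Andersen and Pereira (Oct 22, 2012) before Greco (Aug 22, 2016).
Among Andersen and Pereira, by badge number (lower first): Andersen (367) before Pereira (390).
Order: Delgado, Haddad, Osei, Okonkwo, Espinoza, Mbeki, Andersen, Pereira, Greco.

Pereira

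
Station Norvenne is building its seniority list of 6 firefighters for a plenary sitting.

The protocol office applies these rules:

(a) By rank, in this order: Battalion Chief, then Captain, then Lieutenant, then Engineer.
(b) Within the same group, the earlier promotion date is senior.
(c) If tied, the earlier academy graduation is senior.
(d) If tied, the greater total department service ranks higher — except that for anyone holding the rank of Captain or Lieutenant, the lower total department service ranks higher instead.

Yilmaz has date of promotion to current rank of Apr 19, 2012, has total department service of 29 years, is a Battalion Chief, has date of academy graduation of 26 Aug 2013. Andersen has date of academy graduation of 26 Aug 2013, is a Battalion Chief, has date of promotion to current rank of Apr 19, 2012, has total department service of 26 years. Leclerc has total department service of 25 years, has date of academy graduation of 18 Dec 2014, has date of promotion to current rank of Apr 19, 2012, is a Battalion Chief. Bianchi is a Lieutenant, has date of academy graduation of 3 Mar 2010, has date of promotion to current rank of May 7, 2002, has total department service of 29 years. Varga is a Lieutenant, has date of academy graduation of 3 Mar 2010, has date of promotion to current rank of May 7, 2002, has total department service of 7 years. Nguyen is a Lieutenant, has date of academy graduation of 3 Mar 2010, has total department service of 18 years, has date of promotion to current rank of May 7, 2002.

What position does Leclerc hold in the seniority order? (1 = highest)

By rank: Yilmaz, Andersen and Leclerc (Battalion Chief); then Varga, Nguyen and Bianchi (Lieutenant).
Yilmaz, Andersen and Leclerc all have date of promotion to current rank Apr 19, 2012, so the next rule applies.
Among Yilmaz, Andersen and Leclerc, by date of academy graduation (earlier first): Yilmaz and Andersen (26 Aug 2013) before Leclerc (18 Dec 2014).
Among Yilmaz and Andersen, by total department service (higher first): Yilmaz (29 years) before Andersen (26 years).
Varga, Nguyen and Bianchi all have date of promotion to current rank May 7, 2002, so the next rule applies.
Varga, Nguyen and Bianchi all have date of academy graduation 3 Mar 2010, so the next rule applies.
Among Varga, Nguyen and Bianchi, by total department service (lower first) (reversed rule for this group): Varga (7 years) before Nguyen (18 years) before Bianchi (29 years).
Order: Yilmaz, Andersen, Leclerc, Varga, Nguyen, Bianchi. So position 3.

3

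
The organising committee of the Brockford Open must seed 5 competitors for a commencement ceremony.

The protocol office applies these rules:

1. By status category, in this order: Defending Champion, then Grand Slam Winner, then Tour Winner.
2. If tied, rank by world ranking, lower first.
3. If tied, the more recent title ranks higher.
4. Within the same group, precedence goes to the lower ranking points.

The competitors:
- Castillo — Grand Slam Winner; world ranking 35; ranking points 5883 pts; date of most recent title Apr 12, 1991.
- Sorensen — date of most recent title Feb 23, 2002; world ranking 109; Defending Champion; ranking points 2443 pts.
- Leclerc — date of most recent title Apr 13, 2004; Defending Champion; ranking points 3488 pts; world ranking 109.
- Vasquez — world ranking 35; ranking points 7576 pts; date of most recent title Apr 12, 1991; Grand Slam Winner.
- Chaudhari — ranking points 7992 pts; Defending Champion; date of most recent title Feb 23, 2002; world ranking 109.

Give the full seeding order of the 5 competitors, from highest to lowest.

Leclerc, Sorensen, Chaudhari, Castillo, Vasquez

By status category: Leclerc, Sorensen and Chaudhari (Defending Champion); then Castillo and Vasquez (Grand Slam Winner).
Leclerc, Sorensen and Chaudhari all have world ranking 109, so the next rule applies.
Among Leclerc, Sorensen and Chaudhari, by date of most recent title (later first): Leclerc (Apr 13, 2004) before Sorensen and Chaudhari (Feb 23, 2002).
Among Sorensen and Chaudhari, by ranking points (lower first): Sorensen (2443 pts) before Chaudhari (7992 pts).
Castillo and Vasquez both have world ranking 35, so the next rule applies.
Castillo and Vasquez both have date of most recent title Apr 12, 1991, so the next rule applies.
Among Castillo and Vasquez, by ranking points (lower first): Castillo (5883 pts) before Vasquez (7576 pts).
Full order: Leclerc, Sorensen, Chaudhari, Castillo, Vasquez.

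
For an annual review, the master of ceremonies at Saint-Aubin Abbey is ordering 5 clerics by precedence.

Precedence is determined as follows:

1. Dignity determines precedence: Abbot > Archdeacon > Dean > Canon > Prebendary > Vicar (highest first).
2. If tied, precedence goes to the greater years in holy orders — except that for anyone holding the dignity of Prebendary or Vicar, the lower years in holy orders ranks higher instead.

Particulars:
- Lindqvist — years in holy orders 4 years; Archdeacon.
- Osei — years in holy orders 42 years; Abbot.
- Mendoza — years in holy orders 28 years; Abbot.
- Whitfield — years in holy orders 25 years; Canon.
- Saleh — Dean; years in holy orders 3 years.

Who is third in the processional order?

Lindqvist

By dignity: Osei and Mendoza (Abbot); then Lindqvist (Archdeacon); then Saleh (Dean); then Whitfield (Canon).
Among Osei and Mendoza, by years in holy orders (higher first): Osei (42 years) before Mendoza (28 years).
Order: Osei, Mendoza, Lindqvist, Saleh, Whitfield.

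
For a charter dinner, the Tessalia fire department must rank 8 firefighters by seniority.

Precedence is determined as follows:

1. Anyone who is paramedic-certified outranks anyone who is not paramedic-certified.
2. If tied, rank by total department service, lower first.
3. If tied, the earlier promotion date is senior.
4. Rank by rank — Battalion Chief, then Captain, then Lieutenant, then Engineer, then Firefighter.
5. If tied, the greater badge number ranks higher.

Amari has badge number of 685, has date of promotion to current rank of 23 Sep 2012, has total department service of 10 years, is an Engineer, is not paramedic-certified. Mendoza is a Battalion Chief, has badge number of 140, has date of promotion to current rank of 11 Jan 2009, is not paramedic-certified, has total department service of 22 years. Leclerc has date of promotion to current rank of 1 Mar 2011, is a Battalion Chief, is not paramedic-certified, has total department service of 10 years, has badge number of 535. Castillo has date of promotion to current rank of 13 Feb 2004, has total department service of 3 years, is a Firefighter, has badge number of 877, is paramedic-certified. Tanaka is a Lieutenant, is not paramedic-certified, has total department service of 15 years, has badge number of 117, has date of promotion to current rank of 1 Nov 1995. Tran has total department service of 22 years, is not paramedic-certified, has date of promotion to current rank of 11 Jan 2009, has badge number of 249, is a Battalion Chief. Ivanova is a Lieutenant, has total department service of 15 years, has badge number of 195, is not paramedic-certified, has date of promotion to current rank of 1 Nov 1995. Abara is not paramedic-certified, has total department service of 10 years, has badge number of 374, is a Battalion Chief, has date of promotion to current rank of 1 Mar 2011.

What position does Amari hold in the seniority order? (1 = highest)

By the first rule: Castillo (paramedic-certified); then Leclerc, Abara, Amari, Ivanova, Tanaka, Tran and Mendoza (each not paramedic-certified).
Among Leclerc, Abara, Amari, Ivanova, Tanaka, Tran and Mendoza, by total department service (lower first): Leclerc, Abara and Amari (10 years) before Ivanova and Tanaka (15 years) before Tran and Mendoza (22 years).
Among Leclerc, Abara and Amari, by date of promotion to current rank (earlier first): Leclerc and Abara (1 Mar 2011) before Amari (23 Sep 2012).
Leclerc and Abara are each Battalion Chief, so the next rule applies.
Among Leclerc and Abara, by badge number (higher first): Leclerc (535) before Abara (374).
Ivanova and Tanaka both have date of promotion to current rank 1 Nov 1995, so the next rule applies.
Ivanova and Tanaka are each Lieutenant, so the next rule applies.
Among Ivanova and Tanaka, by badge number (higher first): Ivanova (195) before Tanaka (117).
Tran and Mendoza both have date of promotion to current rank 11 Jan 2009, so the next rule applies.
Tran and Mendoza are each Battalion Chief, so the next rule applies.
Among Tran and Mendoza, by badge number (higher first): Tran (249) before Mendoza (140).
Order: Castillo, Leclerc, Abara, Amari, Ivanova, Tanaka, Tran, Mendoza. So position 4.

4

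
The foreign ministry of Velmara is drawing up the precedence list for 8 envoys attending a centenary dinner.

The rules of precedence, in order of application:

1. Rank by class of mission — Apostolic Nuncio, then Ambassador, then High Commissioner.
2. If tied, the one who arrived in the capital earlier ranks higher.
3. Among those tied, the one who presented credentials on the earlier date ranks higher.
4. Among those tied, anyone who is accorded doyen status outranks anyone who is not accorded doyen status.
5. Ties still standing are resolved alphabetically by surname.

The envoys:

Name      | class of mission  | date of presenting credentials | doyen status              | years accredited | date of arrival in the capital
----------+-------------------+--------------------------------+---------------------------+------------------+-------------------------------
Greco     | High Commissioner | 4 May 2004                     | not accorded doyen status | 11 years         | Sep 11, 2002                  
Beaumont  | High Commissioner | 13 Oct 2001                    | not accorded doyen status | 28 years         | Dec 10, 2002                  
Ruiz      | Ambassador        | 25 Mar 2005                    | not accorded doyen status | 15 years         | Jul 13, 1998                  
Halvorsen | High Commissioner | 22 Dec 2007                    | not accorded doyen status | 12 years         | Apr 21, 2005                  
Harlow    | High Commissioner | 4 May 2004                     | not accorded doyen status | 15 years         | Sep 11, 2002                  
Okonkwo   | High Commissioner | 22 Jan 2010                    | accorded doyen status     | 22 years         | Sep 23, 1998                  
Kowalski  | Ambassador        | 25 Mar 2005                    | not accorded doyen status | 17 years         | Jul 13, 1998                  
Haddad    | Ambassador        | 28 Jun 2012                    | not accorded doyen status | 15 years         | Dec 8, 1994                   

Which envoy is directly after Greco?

By class of mission: Haddad, Kowalski and Ruiz (Ambassador); then Okonkwo, Greco, Harlow, Beaumont and Halvorsen (High Commissioner).
Among Haddad, Kowalski and Ruiz, by date of arrival in the capital (earlier first): Haddad (Dec 8, 1994) before Kowalski and Ruiz (Jul 13, 1998).
Kowalski and Ruiz both have date of presenting credentials 25 Mar 2005, so the next rule applies.
Kowalski and Ruiz are each not accorded doyen status, so the next rule applies.
Among Kowalski and Ruiz, alphabetically by surname: Kowalski before Ruiz.
Among Okonkwo, Greco, Harlow, Beaumont and Halvorsen, by date of arrival in the capital (earlier first): Okonkwo (Sep 23, 1998) before Greco and Harlow (Sep 11, 2002) before Beaumont (Dec 10, 2002) before Halvorsen (Apr 21, 2005).
Greco and Harlow both have date of presenting credentials 4 May 2004, so the next rule applies.
Greco and Harlow are each not accorded doyen status, so the next rule applies.
Among Greco and Harlow, alphabetically by surname: Greco before Harlow.
Order: Haddad, Kowalski, Ruiz, Okonkwo, Greco, Harlow, Beaumont, Halvorsen.

Harlow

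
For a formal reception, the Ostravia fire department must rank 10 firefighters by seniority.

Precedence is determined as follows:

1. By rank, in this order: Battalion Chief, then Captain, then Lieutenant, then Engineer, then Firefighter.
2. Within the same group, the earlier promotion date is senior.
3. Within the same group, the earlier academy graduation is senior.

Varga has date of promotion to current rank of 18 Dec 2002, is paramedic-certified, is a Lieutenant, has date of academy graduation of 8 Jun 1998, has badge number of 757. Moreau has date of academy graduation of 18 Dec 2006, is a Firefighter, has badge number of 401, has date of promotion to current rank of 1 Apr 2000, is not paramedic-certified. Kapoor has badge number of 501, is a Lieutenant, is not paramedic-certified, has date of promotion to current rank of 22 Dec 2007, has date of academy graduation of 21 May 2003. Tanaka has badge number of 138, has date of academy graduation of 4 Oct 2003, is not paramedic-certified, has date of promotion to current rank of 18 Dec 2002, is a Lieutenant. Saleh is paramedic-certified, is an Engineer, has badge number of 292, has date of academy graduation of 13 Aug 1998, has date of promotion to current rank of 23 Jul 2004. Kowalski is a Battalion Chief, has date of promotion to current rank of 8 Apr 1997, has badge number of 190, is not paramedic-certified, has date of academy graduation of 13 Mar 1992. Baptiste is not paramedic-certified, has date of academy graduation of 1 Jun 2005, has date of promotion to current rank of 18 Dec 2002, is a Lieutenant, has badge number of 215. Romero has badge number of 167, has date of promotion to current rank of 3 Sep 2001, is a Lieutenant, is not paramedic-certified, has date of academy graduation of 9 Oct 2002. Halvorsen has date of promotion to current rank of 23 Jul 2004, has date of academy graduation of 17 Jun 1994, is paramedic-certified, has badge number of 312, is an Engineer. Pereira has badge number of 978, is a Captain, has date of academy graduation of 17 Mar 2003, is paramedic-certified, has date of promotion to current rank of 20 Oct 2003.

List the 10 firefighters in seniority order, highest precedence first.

By rank: Kowalski (Battalion Chief); then Pereira (Captain); then Romero, Varga, Tanaka, Baptiste and Kapoor (Lieutenant); then Halvorsen and Saleh (Engineer); then Moreau (Firefighter).
Among Romero, Varga, Tanaka, Baptiste and Kapoor, by date of promotion to current rank (earlier first): Romero (3 Sep 2001) before Varga, Tanaka and Baptiste (18 Dec 2002) before Kapoor (22 Dec 2007).
Among Varga, Tanaka and Baptiste, by date of academy graduation (earlier first): Varga (8 Jun 1998) before Tanaka (4 Oct 2003) before Baptiste (1 Jun 2005).
Halvorsen and Saleh both have date of promotion to current rank 23 Jul 2004, so the next rule applies.
Among Halvorsen and Saleh, by date of academy graduation (earlier first): Halvorsen (17 Jun 1994) before Saleh (13 Aug 1998).
Full order: Kowalski, Pereira, Romero, Varga, Tanaka, Baptiste, Kapoor, Halvorsen, Saleh, Moreau.

Kowalski, Pereira, Romero, Varga, Tanaka, Baptiste, Kapoor, Halvorsen, Saleh, Moreau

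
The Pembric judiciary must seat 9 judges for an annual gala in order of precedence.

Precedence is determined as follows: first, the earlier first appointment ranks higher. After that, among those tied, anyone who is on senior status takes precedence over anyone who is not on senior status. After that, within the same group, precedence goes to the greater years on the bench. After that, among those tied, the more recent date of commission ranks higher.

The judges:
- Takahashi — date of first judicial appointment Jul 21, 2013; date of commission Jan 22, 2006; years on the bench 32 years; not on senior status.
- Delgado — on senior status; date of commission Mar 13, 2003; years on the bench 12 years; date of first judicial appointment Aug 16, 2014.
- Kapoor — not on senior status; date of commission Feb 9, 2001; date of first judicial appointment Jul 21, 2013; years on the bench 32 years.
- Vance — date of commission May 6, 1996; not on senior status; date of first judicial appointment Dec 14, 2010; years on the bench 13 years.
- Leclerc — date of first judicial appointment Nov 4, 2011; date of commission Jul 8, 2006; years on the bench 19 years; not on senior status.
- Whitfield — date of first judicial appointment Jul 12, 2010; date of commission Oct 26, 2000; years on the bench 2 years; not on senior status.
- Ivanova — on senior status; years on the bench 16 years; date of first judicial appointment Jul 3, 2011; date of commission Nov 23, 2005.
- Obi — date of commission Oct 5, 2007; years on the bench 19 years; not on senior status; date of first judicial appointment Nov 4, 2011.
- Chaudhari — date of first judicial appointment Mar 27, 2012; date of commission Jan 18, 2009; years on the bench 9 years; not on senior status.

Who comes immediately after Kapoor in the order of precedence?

Delgado

By date of first judicial appointment (earlier first): Whitfield (Jul 12, 2010); then Vance (Dec 14, 2010); then Ivanova (Jul 3, 2011); then Obi and Leclerc (both Nov 4, 2011); then Chaudhari (Mar 27, 2012); then Takahashi and Kapoor (both Jul 21, 2013); then Delgado (Aug 16, 2014).
Obi and Leclerc are each not on senior status, so the next rule applies.
Obi and Leclerc both have years on the bench 19 years, so the next rule applies.
Among Obi and Leclerc, by date of commission (later first): Obi (Oct 5, 2007) before Leclerc (Jul 8, 2006).
Takahashi and Kapoor are each not on senior status, so the next rule applies.
Takahashi and Kapoor both have years on the bench 32 years, so the next rule applies.
Among Takahashi and Kapoor, by date of commission (later first): Takahashi (Jan 22, 2006) before Kapoor (Feb 9, 2001).
Order: Whitfield, Vance, Ivanova, Obi, Leclerc, Chaudhari, Takahashi, Kapoor, Delgado.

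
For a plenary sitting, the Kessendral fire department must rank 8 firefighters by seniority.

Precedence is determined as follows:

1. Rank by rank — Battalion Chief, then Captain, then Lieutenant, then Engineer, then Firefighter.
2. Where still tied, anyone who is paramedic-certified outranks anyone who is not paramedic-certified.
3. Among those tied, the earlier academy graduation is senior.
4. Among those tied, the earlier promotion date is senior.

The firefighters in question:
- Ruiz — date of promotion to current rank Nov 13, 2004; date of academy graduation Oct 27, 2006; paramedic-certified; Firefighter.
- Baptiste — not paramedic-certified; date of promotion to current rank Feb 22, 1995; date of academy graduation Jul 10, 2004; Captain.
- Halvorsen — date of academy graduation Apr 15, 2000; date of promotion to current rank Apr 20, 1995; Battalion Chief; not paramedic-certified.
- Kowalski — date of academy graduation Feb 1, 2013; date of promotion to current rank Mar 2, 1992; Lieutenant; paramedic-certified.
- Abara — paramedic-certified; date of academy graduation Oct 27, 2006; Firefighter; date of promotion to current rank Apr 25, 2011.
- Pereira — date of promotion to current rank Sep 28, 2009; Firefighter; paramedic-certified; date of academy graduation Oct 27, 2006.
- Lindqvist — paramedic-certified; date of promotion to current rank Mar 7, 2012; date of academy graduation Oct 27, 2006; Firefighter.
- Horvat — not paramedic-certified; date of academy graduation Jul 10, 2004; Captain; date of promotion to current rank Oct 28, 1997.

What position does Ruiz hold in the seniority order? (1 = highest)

By rank: Halvorsen (Battalion Chief); then Baptiste and Horvat (Captain); then Kowalski (Lieutenant); then Ruiz, Pereira, Abara and Lindqvist (Firefighter).
Baptiste and Horvat are each not paramedic-certified, so the next rule applies.
Baptiste and Horvat both have date of academy graduation Jul 10, 2004, so the next rule applies.
Among Baptiste and Horvat, by date of promotion to current rank (earlier first): Baptiste (Feb 22, 1995) before Horvat (Oct 28, 1997).
Ruiz, Pereira, Abara and Lindqvist are each paramedic-certified, so the next rule applies.
Ruiz, Pereira, Abara and Lindqvist all have date of academy graduation Oct 27, 2006, so the next rule applies.
Among Ruiz, Pereira, Abara and Lindqvist, by date of promotion to current rank (earlier first): Ruiz (Nov 13, 2004) before Pereira (Sep 28, 2009) before Abara (Apr 25, 2011) before Lindqvist (Mar 7, 2012).
Order: Halvorsen, Baptiste, Horvat, Kowalski, Ruiz, Pereira, Abara, Lindqvist. So position 5.

5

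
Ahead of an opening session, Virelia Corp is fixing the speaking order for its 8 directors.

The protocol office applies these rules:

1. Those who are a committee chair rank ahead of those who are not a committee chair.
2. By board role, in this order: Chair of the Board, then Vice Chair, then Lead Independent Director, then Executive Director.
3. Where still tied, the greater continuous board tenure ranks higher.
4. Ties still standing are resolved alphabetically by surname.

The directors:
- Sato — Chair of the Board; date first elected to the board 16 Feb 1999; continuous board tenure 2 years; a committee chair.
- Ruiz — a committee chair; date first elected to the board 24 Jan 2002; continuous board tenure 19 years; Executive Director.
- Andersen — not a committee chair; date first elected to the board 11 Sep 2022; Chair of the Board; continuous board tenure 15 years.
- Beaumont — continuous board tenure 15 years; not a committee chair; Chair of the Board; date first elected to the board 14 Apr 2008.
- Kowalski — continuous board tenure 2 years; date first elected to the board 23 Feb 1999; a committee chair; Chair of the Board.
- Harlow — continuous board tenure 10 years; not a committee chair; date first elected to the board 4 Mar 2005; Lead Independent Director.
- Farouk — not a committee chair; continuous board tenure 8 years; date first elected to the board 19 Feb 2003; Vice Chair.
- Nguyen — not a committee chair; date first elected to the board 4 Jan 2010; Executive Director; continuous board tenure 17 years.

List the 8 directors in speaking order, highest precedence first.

Kowalski, Sato, Ruiz, Andersen, Beaumont, Farouk, Harlow, Nguyen

By the first rule: Kowalski, Sato and Ruiz (each a committee chair); then Andersen, Beaumont, Farouk, Harlow and Nguyen (each not a committee chair).
Among Kowalski, Sato and Ruiz, by board role: Kowalski and Sato (Chair of the Board) before Ruiz (Executive Director).
Kowalski and Sato both have continuous board tenure 2 years, so the next rule applies.
Among Kowalski and Sato, alphabetically by surname: Kowalski before Sato.
Among Andersen, Beaumont, Farouk, Harlow and Nguyen, by board role: Andersen and Beaumont (Chair of the Board) before Farouk (Vice Chair) before Harlow (Lead Independent Director) before Nguyen (Executive Director).
Andersen and Beaumont both have continuous board tenure 15 years, so the next rule applies.
Among Andersen and Beaumont, alphabetically by surname: Andersen before Beaumont.
Full order: Kowalski, Sato, Ruiz, Andersen, Beaumont, Farouk, Harlow, Nguyen.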